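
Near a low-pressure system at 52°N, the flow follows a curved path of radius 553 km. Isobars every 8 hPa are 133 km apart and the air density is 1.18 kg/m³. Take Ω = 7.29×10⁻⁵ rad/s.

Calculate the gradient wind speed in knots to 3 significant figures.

58.5 knots

Coriolis parameter at 52°N:
f = 2Ω sin φ = 2 × 7.29×10⁻⁵ × sin 52° = 1.15×10⁻⁴ s⁻¹
Pressure gradient: |∂P/∂n| = 800 Pa / 133000 m = 6.02×10⁻³ Pa/m
Geostrophic speed: V_g = |∂P/∂n|/(fρ) = 6.02×10⁻³/(1.15×10⁻⁴ × 1.18) = 44.4 m/s
Around a low, centrifugal force acts outward with Coriolis, so pressure-gradient force balances both:
(1/ρ)|∂P/∂n| = fV + V²/R  →  V² + fR·V − fR·V_g = 0
With fR = 1.15×10⁻⁴ × 553×10³ m = 63.5 m/s:
V = [−fR + √((fR)² + 4 fR V_g)]/2 = [−63.5 + √(63.5² + 4×63.5×44.4)]/2 = 30.1 m/s
Subgeostrophic (V < V_g = 44.4 m/s), as expected around a low.
Converting: 30.1 m/s × 1.944 = 58.5 knots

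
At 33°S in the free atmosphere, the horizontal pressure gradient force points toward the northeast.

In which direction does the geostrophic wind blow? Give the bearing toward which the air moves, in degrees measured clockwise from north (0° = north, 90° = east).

The pressure-gradient force points toward the northeast (bearing 045°).
Geostrophic balance: in the Southern Hemisphere the Coriolis force deflects motion to the left, so the geostrophic wind blows 90° to the left of the pressure-gradient force (low pressure on the right).
Rotating 045° by 90° counterclockwise gives 315° — the wind blows toward the northwest.

315°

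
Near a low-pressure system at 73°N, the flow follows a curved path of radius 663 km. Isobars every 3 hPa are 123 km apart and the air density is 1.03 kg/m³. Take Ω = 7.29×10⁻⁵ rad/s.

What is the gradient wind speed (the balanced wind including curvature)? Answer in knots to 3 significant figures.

Coriolis parameter at 73°N:
f = 2Ω sin φ = 2 × 7.29×10⁻⁵ × sin 73° = 1.39×10⁻⁴ s⁻¹
Pressure gradient: |∂P/∂n| = 300 Pa / 123000 m = 2.44×10⁻³ Pa/m
Geostrophic speed: V_g = |∂P/∂n|/(fρ) = 2.44×10⁻³/(1.39×10⁻⁴ × 1.03) = 17.0 m/s
Around a low, centrifugal force acts outward with Coriolis, so pressure-gradient force balances both:
(1/ρ)|∂P/∂n| = fV + V²/R  →  V² + fR·V − fR·V_g = 0
With fR = 1.39×10⁻⁴ × 663×10³ m = 92.4 m/s:
V = [−fR + √((fR)² + 4 fR V_g)]/2 = [−92.4 + √(92.4² + 4×92.4×17)]/2 = 14.7 m/s
Subgeostrophic (V < V_g = 17 m/s), as expected around a low.
Converting: 14.7 m/s × 1.944 = 28.5 knots

28.5 knots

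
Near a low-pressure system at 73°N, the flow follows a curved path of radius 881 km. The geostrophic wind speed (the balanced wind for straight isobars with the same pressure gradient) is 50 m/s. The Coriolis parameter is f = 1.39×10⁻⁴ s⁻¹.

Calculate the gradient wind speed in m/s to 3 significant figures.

38.1 m/s

Around a low, centrifugal force acts outward with Coriolis, so pressure-gradient force balances both:
(1/ρ)|∂P/∂n| = fV + V²/R  →  V² + fR·V − fR·V_g = 0
With fR = 1.39×10⁻⁴ × 881×10³ m = 122 m/s:
V = [−fR + √((fR)² + 4 fR V_g)]/2 = [−122 + √(122² + 4×122×50)]/2 = 38.1 m/s
Subgeostrophic (V < V_g = 50 m/s), as expected around a low.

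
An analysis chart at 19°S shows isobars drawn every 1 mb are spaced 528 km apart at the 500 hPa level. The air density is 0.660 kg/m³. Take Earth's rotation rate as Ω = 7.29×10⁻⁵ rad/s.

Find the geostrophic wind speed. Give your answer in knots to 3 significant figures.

Coriolis parameter at 19°S:
f = 2Ω sin φ = 2 × 7.29×10⁻⁵ × sin 19° = 4.75×10⁻⁵ s⁻¹
Pressure gradient: |∂P/∂n| = 100 Pa / 528000 m = 1.89×10⁻⁴ Pa/m
Geostrophic balance (pressure-gradient force = Coriolis force):
V_g = (1/(fρ)) |∂P/∂n| = 1.89×10⁻⁴ / (4.75×10⁻⁵ × 0.660) = 6.05 m/s
Converting: 6.05 m/s × 1.944 = 11.8 knots

11.8 knots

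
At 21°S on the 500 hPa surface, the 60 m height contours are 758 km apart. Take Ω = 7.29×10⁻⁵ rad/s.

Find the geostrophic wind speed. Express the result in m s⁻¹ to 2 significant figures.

Coriolis parameter at 21°S:
f = 2Ω sin φ = 2 × 7.29×10⁻⁵ × sin 21° = 5.23×10⁻⁵ s⁻¹
Height gradient: |∂Z/∂n| = 60 m / 758000 m = 7.92×10⁻⁵
On a pressure surface, geostrophic balance gives V_g = (g/f)|∂Z/∂n|:
V_g = 9.81 × 7.92×10⁻⁵ / 5.23×10⁻⁵ = 14.9 m/s

15 m s⁻¹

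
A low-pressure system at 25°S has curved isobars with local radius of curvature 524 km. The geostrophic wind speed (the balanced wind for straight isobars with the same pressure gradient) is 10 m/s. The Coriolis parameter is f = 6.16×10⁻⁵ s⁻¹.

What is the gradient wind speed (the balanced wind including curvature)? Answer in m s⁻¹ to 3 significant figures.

8.01 m s⁻¹

Around a low, centrifugal force acts outward with Coriolis, so pressure-gradient force balances both:
(1/ρ)|∂P/∂n| = fV + V²/R  →  V² + fR·V − fR·V_g = 0
With fR = 6.16×10⁻⁵ × 524×10³ m = 32.3 m/s:
V = [−fR + √((fR)² + 4 fR V_g)]/2 = [−32.3 + √(32.3² + 4×32.3×10)]/2 = 8.01 m/s
Subgeostrophic (V < V_g = 10 m/s), as expected around a low.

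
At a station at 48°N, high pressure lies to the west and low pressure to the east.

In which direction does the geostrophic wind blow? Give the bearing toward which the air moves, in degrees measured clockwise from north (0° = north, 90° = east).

180°

The pressure-gradient force points toward the east (bearing 090°).
Geostrophic balance: in the Northern Hemisphere the Coriolis force deflects motion to the right, so the geostrophic wind blows 90° to the right of the pressure-gradient force (low pressure on the left).
Rotating 090° by 90° clockwise gives 180° — the wind blows toward the south.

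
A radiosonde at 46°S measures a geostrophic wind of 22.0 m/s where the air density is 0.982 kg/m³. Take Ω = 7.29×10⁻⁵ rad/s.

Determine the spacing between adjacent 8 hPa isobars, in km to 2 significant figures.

Coriolis parameter at 46°S:
f = 2Ω sin φ = 2 × 7.29×10⁻⁵ × sin 46° = 1.05×10⁻⁴ s⁻¹
Geostrophic balance rearranged: |∂P/∂n| = f ρ V_g
|∂P/∂n| = 1.05×10⁻⁴ × 0.982 × 22.0 = 2.27×10⁻³ Pa/m
Isobar spacing: Δn = ΔP/|∂P/∂n| = 800 Pa / 2.27×10⁻³ Pa/m = 353073 m ≈ 350 km

350 km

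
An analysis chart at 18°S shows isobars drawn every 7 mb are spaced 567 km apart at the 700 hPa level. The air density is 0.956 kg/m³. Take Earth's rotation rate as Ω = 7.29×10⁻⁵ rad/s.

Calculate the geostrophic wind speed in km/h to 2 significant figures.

100 km/h

Coriolis parameter at 18°S:
f = 2Ω sin φ = 2 × 7.29×10⁻⁵ × sin 18° = 4.51×10⁻⁵ s⁻¹
Pressure gradient: |∂P/∂n| = 700 Pa / 567000 m = 1.23×10⁻³ Pa/m
Geostrophic balance (pressure-gradient force = Coriolis force):
V_g = (1/(fρ)) |∂P/∂n| = 1.23×10⁻³ / (4.51×10⁻⁵ × 0.956) = 28.7 m/s
Converting: 28.7 m/s × 3.6 = 100 km/h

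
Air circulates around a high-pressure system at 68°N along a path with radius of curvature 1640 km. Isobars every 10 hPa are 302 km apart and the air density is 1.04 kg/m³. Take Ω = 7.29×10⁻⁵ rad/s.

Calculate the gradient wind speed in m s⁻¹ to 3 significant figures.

Coriolis parameter at 68°N:
f = 2Ω sin φ = 2 × 7.29×10⁻⁵ × sin 68° = 1.35×10⁻⁴ s⁻¹
Pressure gradient: |∂P/∂n| = 1000 Pa / 302000 m = 3.31×10⁻³ Pa/m
Geostrophic speed: V_g = |∂P/∂n|/(fρ) = 3.31×10⁻³/(1.35×10⁻⁴ × 1.04) = 23.6 m/s
Around a high, pressure-gradient force acts outward with centrifugal, so Coriolis balances both:
fV = (1/ρ)|∂P/∂n| + V²/R  →  V² − fR·V + fR·V_g = 0
With fR = 1.35×10⁻⁴ × 1640×10³ m = 222 m/s:
V = [fR − √((fR)² − 4 fR V_g)]/2 = [222 − √(222² − 4×222×23.6)]/2 = 26.8 m/s
Supergeostrophic (V > V_g = 23.6 m/s), as expected around a high.

26.8 m s⁻¹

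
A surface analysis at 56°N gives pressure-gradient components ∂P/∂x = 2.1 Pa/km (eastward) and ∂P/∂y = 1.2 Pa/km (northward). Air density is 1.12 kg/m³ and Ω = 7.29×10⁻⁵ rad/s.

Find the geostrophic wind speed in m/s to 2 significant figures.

Coriolis parameter at 56°N:
f = 2Ω sin φ = 2 × 7.29×10⁻⁵ × sin 56° = 1.21×10⁻⁴ s⁻¹
Component geostrophic relations (x east, y north):
u_g = −(1/(fρ)) ∂P/∂y,  v_g = (1/(fρ)) ∂P/∂x
u_g = −(1.2×10⁻³)/(1.21×10⁻⁴ × 1.12) = −8.86 m/s;  v_g = (2.1×10⁻³)/(1.21×10⁻⁴ × 1.12) = 15.5 m/s
|V_g| = √(u_g² + v_g²) = 17.9 m/s

18 m/s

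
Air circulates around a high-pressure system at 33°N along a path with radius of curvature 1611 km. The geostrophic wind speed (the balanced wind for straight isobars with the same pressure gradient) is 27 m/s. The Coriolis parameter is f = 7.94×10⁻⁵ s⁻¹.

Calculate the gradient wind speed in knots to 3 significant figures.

75.3 knots

Around a high, pressure-gradient force acts outward with centrifugal, so Coriolis balances both:
fV = (1/ρ)|∂P/∂n| + V²/R  →  V² − fR·V + fR·V_g = 0
With fR = 7.94×10⁻⁵ × 1611×10³ m = 128 m/s:
V = [fR − √((fR)² − 4 fR V_g)]/2 = [128 − √(128² − 4×128×27)]/2 = 38.7 m/s
Supergeostrophic (V > V_g = 27 m/s), as expected around a high.
Converting: 38.7 m/s × 1.944 = 75.3 knots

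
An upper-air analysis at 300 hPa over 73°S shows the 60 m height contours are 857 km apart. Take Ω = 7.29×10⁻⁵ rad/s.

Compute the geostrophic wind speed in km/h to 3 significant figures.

17.7 km/h

Coriolis parameter at 73°S:
f = 2Ω sin φ = 2 × 7.29×10⁻⁵ × sin 73° = 1.39×10⁻⁴ s⁻¹
Height gradient: |∂Z/∂n| = 60 m / 857000 m = 7.00×10⁻⁵
On a pressure surface, geostrophic balance gives V_g = (g/f)|∂Z/∂n|:
V_g = 9.81 × 7.00×10⁻⁵ / 1.39×10⁻⁴ = 4.93 m/s
Converting: 4.93 m/s × 3.6 = 17.7 km/h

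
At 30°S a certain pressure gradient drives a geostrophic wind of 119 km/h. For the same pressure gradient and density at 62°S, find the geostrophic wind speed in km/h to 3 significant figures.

67.4 km/h

With the same pressure gradient and density, V_g ∝ 1/f ∝ 1/sin φ.
V₂ = V₁ · sin φ₁ / sin φ₂ = 119 × sin 30° / sin 62°
V₂ = 119 × 0.5000/0.8829 = 67.4 km/h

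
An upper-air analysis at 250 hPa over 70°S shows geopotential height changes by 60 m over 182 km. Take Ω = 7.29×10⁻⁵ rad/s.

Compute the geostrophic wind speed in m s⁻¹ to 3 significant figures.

Coriolis parameter at 70°S:
f = 2Ω sin φ = 2 × 7.29×10⁻⁵ × sin 70° = 1.37×10⁻⁴ s⁻¹
Height gradient: |∂Z/∂n| = 60 m / 182000 m = 3.30×10⁻⁴
On a pressure surface, geostrophic balance gives V_g = (g/f)|∂Z/∂n|:
V_g = 9.81 × 3.30×10⁻⁴ / 1.37×10⁻⁴ = 23.6 m/s

23.6 m s⁻¹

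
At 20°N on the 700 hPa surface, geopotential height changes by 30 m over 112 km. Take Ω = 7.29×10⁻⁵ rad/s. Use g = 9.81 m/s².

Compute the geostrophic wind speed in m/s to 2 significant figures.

53 m/s

Coriolis parameter at 20°N:
f = 2Ω sin φ = 2 × 7.29×10⁻⁵ × sin 20° = 4.99×10⁻⁵ s⁻¹
Height gradient: |∂Z/∂n| = 30 m / 112000 m = 2.68×10⁻⁴
On a pressure surface, geostrophic balance gives V_g = (g/f)|∂Z/∂n|:
V_g = 9.81 × 2.68×10⁻⁴ / 4.99×10⁻⁵ = 52.7 m/s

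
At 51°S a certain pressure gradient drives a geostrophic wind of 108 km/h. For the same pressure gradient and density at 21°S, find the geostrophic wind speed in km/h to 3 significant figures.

With the same pressure gradient and density, V_g ∝ 1/f ∝ 1/sin φ.
V₂ = V₁ · sin φ₁ / sin φ₂ = 108 × sin 51° / sin 21°
V₂ = 108 × 0.7771/0.3584 = 234 km/h

234 km/h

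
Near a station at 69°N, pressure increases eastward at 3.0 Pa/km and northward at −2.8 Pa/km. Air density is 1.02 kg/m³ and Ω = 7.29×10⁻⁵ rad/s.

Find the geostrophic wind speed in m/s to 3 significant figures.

29.6 m/s

Coriolis parameter at 69°N:
f = 2Ω sin φ = 2 × 7.29×10⁻⁵ × sin 69° = 1.36×10⁻⁴ s⁻¹
Component geostrophic relations (x east, y north):
u_g = −(1/(fρ)) ∂P/∂y,  v_g = (1/(fρ)) ∂P/∂x
u_g = −(−2.8×10⁻³)/(1.36×10⁻⁴ × 1.02) = 20.2 m/s;  v_g = (3.0×10⁻³)/(1.36×10⁻⁴ × 1.02) = 21.6 m/s
|V_g| = √(u_g² + v_g²) = 29.6 m/s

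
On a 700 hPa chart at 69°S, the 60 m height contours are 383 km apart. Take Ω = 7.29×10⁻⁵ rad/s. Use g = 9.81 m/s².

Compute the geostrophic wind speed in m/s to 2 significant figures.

11 m/s

Coriolis parameter at 69°S:
f = 2Ω sin φ = 2 × 7.29×10⁻⁵ × sin 69° = 1.36×10⁻⁴ s⁻¹
Height gradient: |∂Z/∂n| = 60 m / 383000 m = 1.57×10⁻⁴
On a pressure surface, geostrophic balance gives V_g = (g/f)|∂Z/∂n|:
V_g = 9.81 × 1.57×10⁻⁴ / 1.36×10⁻⁴ = 11.3 m/s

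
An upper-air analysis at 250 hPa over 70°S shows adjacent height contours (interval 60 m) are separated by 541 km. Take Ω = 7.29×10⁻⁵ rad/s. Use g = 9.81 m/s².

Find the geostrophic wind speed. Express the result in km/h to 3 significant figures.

Coriolis parameter at 70°S:
f = 2Ω sin φ = 2 × 7.29×10⁻⁵ × sin 70° = 1.37×10⁻⁴ s⁻¹
Height gradient: |∂Z/∂n| = 60 m / 541000 m = 1.11×10⁻⁴
On a pressure surface, geostrophic balance gives V_g = (g/f)|∂Z/∂n|:
V_g = 9.81 × 1.11×10⁻⁴ / 1.37×10⁻⁴ = 7.94 m/s
Converting: 7.94 m/s × 3.6 = 28.6 km/h

28.6 km/h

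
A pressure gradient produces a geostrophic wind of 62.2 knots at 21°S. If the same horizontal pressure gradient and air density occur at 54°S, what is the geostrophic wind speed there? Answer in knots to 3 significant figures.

27.6 knots

With the same pressure gradient and density, V_g ∝ 1/f ∝ 1/sin φ.
V₂ = V₁ · sin φ₁ / sin φ₂ = 62.2 × sin 21° / sin 54°
V₂ = 62.2 × 0.3584/0.8090 = 27.6 knots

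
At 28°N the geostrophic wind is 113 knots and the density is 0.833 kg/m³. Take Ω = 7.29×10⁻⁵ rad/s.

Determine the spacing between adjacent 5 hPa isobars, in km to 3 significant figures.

151 km

Coriolis parameter at 28°N:
f = 2Ω sin φ = 2 × 7.29×10⁻⁵ × sin 28° = 6.84×10⁻⁵ s⁻¹
Wind speed in SI: 113 knots = 58.1 m/s
Geostrophic balance rearranged: |∂P/∂n| = f ρ V_g
|∂P/∂n| = 6.84×10⁻⁵ × 0.833 × 58.1 = 3.31×10⁻³ Pa/m
Isobar spacing: Δn = ΔP/|∂P/∂n| = 500 Pa / 3.31×10⁻³ Pa/m = 150849 m ≈ 151 km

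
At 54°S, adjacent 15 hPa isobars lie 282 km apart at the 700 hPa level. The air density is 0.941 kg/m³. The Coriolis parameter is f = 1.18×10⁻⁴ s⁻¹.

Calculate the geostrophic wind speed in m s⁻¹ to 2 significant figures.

48 m s⁻¹

Pressure gradient: |∂P/∂n| = 1500 Pa / 282000 m = 5.32×10⁻³ Pa/m
Geostrophic balance (pressure-gradient force = Coriolis force):
V_g = (1/(fρ)) |∂P/∂n| = 5.32×10⁻³ / (1.18×10⁻⁴ × 0.941) = 47.9 m/s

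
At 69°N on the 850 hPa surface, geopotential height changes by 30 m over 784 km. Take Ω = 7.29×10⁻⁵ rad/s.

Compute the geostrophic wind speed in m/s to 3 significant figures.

2.76 m/s

Coriolis parameter at 69°N:
f = 2Ω sin φ = 2 × 7.29×10⁻⁵ × sin 69° = 1.36×10⁻⁴ s⁻¹
Height gradient: |∂Z/∂n| = 30 m / 784000 m = 3.83×10⁻⁵
On a pressure surface, geostrophic balance gives V_g = (g/f)|∂Z/∂n|:
V_g = 9.81 × 3.83×10⁻⁵ / 1.36×10⁻⁴ = 2.76 m/s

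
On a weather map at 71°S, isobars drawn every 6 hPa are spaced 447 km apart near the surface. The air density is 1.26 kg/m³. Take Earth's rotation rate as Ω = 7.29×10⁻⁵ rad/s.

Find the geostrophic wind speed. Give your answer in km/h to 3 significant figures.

Coriolis parameter at 71°S:
f = 2Ω sin φ = 2 × 7.29×10⁻⁵ × sin 71° = 1.38×10⁻⁴ s⁻¹
Pressure gradient: |∂P/∂n| = 600 Pa / 447000 m = 1.34×10⁻³ Pa/m
Geostrophic balance (pressure-gradient force = Coriolis force):
V_g = (1/(fρ)) |∂P/∂n| = 1.34×10⁻³ / (1.38×10⁻⁴ × 1.26) = 7.73 m/s
Converting: 7.73 m/s × 3.6 = 27.8 km/h

27.8 km/h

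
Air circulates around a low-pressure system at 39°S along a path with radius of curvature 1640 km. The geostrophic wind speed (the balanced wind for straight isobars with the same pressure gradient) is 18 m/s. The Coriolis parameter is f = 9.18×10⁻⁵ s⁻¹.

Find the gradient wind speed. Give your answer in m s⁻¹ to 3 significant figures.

16.2 m s⁻¹

Around a low, centrifugal force acts outward with Coriolis, so pressure-gradient force balances both:
(1/ρ)|∂P/∂n| = fV + V²/R  →  V² + fR·V − fR·V_g = 0
With fR = 9.18×10⁻⁵ × 1640×10³ m = 151 m/s:
V = [−fR + √((fR)² + 4 fR V_g)]/2 = [−151 + √(151² + 4×151×18)]/2 = 16.2 m/s
Subgeostrophic (V < V_g = 18 m/s), as expected around a low.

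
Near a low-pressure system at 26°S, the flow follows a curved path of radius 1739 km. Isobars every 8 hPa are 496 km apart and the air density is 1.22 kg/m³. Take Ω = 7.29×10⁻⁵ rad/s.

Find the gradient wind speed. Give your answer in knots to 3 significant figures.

Coriolis parameter at 26°S:
f = 2Ω sin φ = 2 × 7.29×10⁻⁵ × sin 26° = 6.39×10⁻⁵ s⁻¹
Pressure gradient: |∂P/∂n| = 800 Pa / 496000 m = 1.61×10⁻³ Pa/m
Geostrophic speed: V_g = |∂P/∂n|/(fρ) = 1.61×10⁻³/(6.39×10⁻⁵ × 1.22) = 20.7 m/s
Around a low, centrifugal force acts outward with Coriolis, so pressure-gradient force balances both:
(1/ρ)|∂P/∂n| = fV + V²/R  →  V² + fR·V − fR·V_g = 0
With fR = 6.39×10⁻⁵ × 1739×10³ m = 111 m/s:
V = [−fR + √((fR)² + 4 fR V_g)]/2 = [−111 + √(111² + 4×111×20.7)]/2 = 17.8 m/s
Subgeostrophic (V < V_g = 20.7 m/s), as expected around a low.
Converting: 17.8 m/s × 1.944 = 34.7 knots

34.7 knots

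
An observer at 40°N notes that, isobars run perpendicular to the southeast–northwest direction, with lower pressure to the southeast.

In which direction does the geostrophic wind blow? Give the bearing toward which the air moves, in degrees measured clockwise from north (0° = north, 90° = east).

The pressure-gradient force points toward the southeast (bearing 135°).
Geostrophic balance: in the Northern Hemisphere the Coriolis force deflects motion to the right, so the geostrophic wind blows 90° to the right of the pressure-gradient force (low pressure on the left).
Rotating 135° by 90° clockwise gives 225° — the wind blows toward the southwest.

225°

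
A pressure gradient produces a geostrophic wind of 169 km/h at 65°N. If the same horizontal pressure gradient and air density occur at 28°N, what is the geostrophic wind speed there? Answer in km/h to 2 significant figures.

With the same pressure gradient and density, V_g ∝ 1/f ∝ 1/sin φ.
V₂ = V₁ · sin φ₁ / sin φ₂ = 169 × sin 65° / sin 28°
V₂ = 169 × 0.9063/0.4695 = 330 km/h

330 km/h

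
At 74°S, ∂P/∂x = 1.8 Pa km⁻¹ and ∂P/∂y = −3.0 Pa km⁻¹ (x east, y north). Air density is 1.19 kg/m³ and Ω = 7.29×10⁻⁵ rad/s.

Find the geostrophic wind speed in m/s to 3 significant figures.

Coriolis parameter at 74°S:
f = 2Ω sin φ = 2 × 7.29×10⁻⁵ × sin 74° = 1.40×10⁻⁴ s⁻¹
In the Southern Hemisphere f is negative: f = −1.40×10⁻⁴ s⁻¹.
Component geostrophic relations (x east, y north):
u_g = −(1/(fρ)) ∂P/∂y,  v_g = (1/(fρ)) ∂P/∂x
u_g = −(−3.0×10⁻³)/(−1.40×10⁻⁴ × 1.19) = −18.0 m/s;  v_g = (1.8×10⁻³)/(−1.40×10⁻⁴ × 1.19) = −10.8 m/s
|V_g| = √(u_g² + v_g²) = 21.0 m/s

21.0 m/s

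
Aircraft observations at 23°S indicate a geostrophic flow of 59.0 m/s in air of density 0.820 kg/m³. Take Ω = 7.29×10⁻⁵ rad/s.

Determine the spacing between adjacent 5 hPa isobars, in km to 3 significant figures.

Coriolis parameter at 23°S:
f = 2Ω sin φ = 2 × 7.29×10⁻⁵ × sin 23° = 5.70×10⁻⁵ s⁻¹
Geostrophic balance rearranged: |∂P/∂n| = f ρ V_g
|∂P/∂n| = 5.70×10⁻⁵ × 0.820 × 59.0 = 2.76×10⁻³ Pa/m
Isobar spacing: Δn = ΔP/|∂P/∂n| = 500 Pa / 2.76×10⁻³ Pa/m = 181413 m ≈ 181 km

181 km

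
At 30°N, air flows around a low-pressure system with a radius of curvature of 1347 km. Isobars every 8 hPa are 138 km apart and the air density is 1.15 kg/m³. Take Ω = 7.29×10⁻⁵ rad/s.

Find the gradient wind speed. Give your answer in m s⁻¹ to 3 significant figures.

Coriolis parameter at 30°N:
f = 2Ω sin φ = 2 × 7.29×10⁻⁵ × sin 30° = 7.29×10⁻⁵ s⁻¹
Pressure gradient: |∂P/∂n| = 800 Pa / 138000 m = 5.80×10⁻³ Pa/m
Geostrophic speed: V_g = |∂P/∂n|/(fρ) = 5.80×10⁻³/(7.29×10⁻⁵ × 1.15) = 69.1 m/s
Around a low, centrifugal force acts outward with Coriolis, so pressure-gradient force balances both:
(1/ρ)|∂P/∂n| = fV + V²/R  →  V² + fR·V − fR·V_g = 0
With fR = 7.29×10⁻⁵ × 1347×10³ m = 98.2 m/s:
V = [−fR + √((fR)² + 4 fR V_g)]/2 = [−98.2 + √(98.2² + 4×98.2×69.1)]/2 = 46.8 m/s
Subgeostrophic (V < V_g = 69.1 m/s), as expected around a low.

46.8 m s⁻¹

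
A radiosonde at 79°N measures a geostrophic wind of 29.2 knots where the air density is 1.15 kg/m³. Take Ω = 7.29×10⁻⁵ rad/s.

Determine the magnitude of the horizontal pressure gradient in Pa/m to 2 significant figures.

Coriolis parameter at 79°N:
f = 2Ω sin φ = 2 × 7.29×10⁻⁵ × sin 79° = 1.43×10⁻⁴ s⁻¹
Wind speed in SI: 29.2 knots = 15.0 m/s
Geostrophic balance rearranged: |∂P/∂n| = f ρ V_g
|∂P/∂n| = 1.43×10⁻⁴ × 1.15 × 15.0 = 2.47×10⁻³ Pa/m

2.5×10⁻³ Pa/m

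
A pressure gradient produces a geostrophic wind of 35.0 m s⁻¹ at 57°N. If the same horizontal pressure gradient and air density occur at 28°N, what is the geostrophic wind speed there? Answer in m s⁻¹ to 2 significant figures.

63 m s⁻¹

With the same pressure gradient and density, V_g ∝ 1/f ∝ 1/sin φ.
V₂ = V₁ · sin φ₁ / sin φ₂ = 35.0 × sin 57° / sin 28°
V₂ = 35.0 × 0.8387/0.4695 = 63 m s⁻¹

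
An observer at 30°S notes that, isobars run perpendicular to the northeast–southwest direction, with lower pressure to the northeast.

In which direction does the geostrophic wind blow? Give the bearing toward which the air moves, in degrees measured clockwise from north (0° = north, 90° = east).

The pressure-gradient force points toward the northeast (bearing 045°).
Geostrophic balance: in the Southern Hemisphere the Coriolis force deflects motion to the left, so the geostrophic wind blows 90° to the left of the pressure-gradient force (low pressure on the right).
Rotating 045° by 90° counterclockwise gives 315° — the wind blows toward the northwest.

315°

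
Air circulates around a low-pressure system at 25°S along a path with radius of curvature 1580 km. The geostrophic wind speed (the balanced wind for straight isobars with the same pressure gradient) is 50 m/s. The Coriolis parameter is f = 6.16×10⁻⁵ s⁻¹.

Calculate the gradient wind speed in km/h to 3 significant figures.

Around a low, centrifugal force acts outward with Coriolis, so pressure-gradient force balances both:
(1/ρ)|∂P/∂n| = fV + V²/R  →  V² + fR·V − fR·V_g = 0
With fR = 6.16×10⁻⁵ × 1580×10³ m = 97.3 m/s:
V = [−fR + √((fR)² + 4 fR V_g)]/2 = [−97.3 + √(97.3² + 4×97.3×50)]/2 = 36.4 m/s
Subgeostrophic (V < V_g = 50 m/s), as expected around a low.
Converting: 36.4 m/s × 3.6 = 131 km/h

131 km/h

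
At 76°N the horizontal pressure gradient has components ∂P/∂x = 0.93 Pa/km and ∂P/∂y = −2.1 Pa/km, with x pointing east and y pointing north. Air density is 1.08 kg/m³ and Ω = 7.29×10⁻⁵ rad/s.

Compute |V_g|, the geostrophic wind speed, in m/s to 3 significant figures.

15.0 m/s

Coriolis parameter at 76°N:
f = 2Ω sin φ = 2 × 7.29×10⁻⁵ × sin 76° = 1.41×10⁻⁴ s⁻¹
Component geostrophic relations (x east, y north):
u_g = −(1/(fρ)) ∂P/∂y,  v_g = (1/(fρ)) ∂P/∂x
u_g = −(−2.1×10⁻³)/(1.41×10⁻⁴ × 1.08) = 13.7 m/s;  v_g = (0.93×10⁻³)/(1.41×10⁻⁴ × 1.08) = 6.09 m/s
|V_g| = √(u_g² + v_g²) = 15.0 m/s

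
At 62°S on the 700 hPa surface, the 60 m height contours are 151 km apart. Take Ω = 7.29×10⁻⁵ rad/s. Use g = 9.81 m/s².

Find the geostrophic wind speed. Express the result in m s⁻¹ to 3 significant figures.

Coriolis parameter at 62°S:
f = 2Ω sin φ = 2 × 7.29×10⁻⁵ × sin 62° = 1.29×10⁻⁴ s⁻¹
Height gradient: |∂Z/∂n| = 60 m / 151000 m = 3.97×10⁻⁴
On a pressure surface, geostrophic balance gives V_g = (g/f)|∂Z/∂n|:
V_g = 9.81 × 3.97×10⁻⁴ / 1.29×10⁻⁴ = 30.3 m/s

30.3 m s⁻¹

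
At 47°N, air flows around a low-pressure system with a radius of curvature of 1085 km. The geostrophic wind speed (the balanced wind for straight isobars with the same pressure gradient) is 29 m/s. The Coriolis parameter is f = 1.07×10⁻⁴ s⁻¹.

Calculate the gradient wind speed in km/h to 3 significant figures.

Around a low, centrifugal force acts outward with Coriolis, so pressure-gradient force balances both:
(1/ρ)|∂P/∂n| = fV + V²/R  →  V² + fR·V − fR·V_g = 0
With fR = 1.07×10⁻⁴ × 1085×10³ m = 116 m/s:
V = [−fR + √((fR)² + 4 fR V_g)]/2 = [−116 + √(116² + 4×116×29)]/2 = 24 m/s
Subgeostrophic (V < V_g = 29 m/s), as expected around a low.
Converting: 24 m/s × 3.6 = 86.5 km/h

86.5 km/h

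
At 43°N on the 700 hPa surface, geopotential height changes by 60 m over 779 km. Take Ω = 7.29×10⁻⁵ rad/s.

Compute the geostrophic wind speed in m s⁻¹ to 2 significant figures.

Coriolis parameter at 43°N:
f = 2Ω sin φ = 2 × 7.29×10⁻⁵ × sin 43° = 9.94×10⁻⁵ s⁻¹
Height gradient: |∂Z/∂n| = 60 m / 779000 m = 7.70×10⁻⁵
On a pressure surface, geostrophic balance gives V_g = (g/f)|∂Z/∂n|:
V_g = 9.81 × 7.70×10⁻⁵ / 9.94×10⁻⁵ = 7.60 m/s

7.6 m s⁻¹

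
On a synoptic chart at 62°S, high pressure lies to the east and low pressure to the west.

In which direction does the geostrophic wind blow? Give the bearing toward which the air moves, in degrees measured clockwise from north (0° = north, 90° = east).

The pressure-gradient force points toward the west (bearing 270°).
Geostrophic balance: in the Southern Hemisphere the Coriolis force deflects motion to the left, so the geostrophic wind blows 90° to the left of the pressure-gradient force (low pressure on the right).
Rotating 270° by 90° counterclockwise gives 180° — the wind blows toward the south.

180°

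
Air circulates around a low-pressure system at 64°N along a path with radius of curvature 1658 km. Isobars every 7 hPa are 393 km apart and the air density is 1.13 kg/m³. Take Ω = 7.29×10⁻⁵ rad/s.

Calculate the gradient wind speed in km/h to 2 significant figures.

41 km/h

Coriolis parameter at 64°N:
f = 2Ω sin φ = 2 × 7.29×10⁻⁵ × sin 64° = 1.31×10⁻⁴ s⁻¹
Pressure gradient: |∂P/∂n| = 700 Pa / 393000 m = 1.78×10⁻³ Pa/m
Geostrophic speed: V_g = |∂P/∂n|/(fρ) = 1.78×10⁻³/(1.31×10⁻⁴ × 1.13) = 12.0 m/s
Around a low, centrifugal force acts outward with Coriolis, so pressure-gradient force balances both:
(1/ρ)|∂P/∂n| = fV + V²/R  →  V² + fR·V − fR·V_g = 0
With fR = 1.31×10⁻⁴ × 1658×10³ m = 217 m/s:
V = [−fR + √((fR)² + 4 fR V_g)]/2 = [−217 + √(217² + 4×217×12)]/2 = 11.4 m/s
Subgeostrophic (V < V_g = 12 m/s), as expected around a low.
Converting: 11.4 m/s × 3.6 = 41 km/h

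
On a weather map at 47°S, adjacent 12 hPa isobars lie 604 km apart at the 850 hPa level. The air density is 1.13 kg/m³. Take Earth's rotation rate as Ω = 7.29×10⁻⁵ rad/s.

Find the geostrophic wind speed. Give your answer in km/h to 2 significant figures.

59 km/h

Coriolis parameter at 47°S:
f = 2Ω sin φ = 2 × 7.29×10⁻⁵ × sin 47° = 1.07×10⁻⁴ s⁻¹
Pressure gradient: |∂P/∂n| = 1200 Pa / 604000 m = 1.99×10⁻³ Pa/m
Geostrophic balance (pressure-gradient force = Coriolis force):
V_g = (1/(fρ)) |∂P/∂n| = 1.99×10⁻³ / (1.07×10⁻⁴ × 1.13) = 16.5 m/s
Converting: 16.5 m/s × 3.6 = 59 km/h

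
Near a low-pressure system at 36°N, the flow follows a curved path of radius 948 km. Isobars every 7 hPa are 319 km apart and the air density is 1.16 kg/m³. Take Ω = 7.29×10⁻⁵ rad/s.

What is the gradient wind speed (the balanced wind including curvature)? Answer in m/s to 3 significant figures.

18.1 m/s

Coriolis parameter at 36°N:
f = 2Ω sin φ = 2 × 7.29×10⁻⁵ × sin 36° = 8.57×10⁻⁵ s⁻¹
Pressure gradient: |∂P/∂n| = 700 Pa / 319000 m = 2.19×10⁻³ Pa/m
Geostrophic speed: V_g = |∂P/∂n|/(fρ) = 2.19×10⁻³/(8.57×10⁻⁵ × 1.16) = 22.1 m/s
Around a low, centrifugal force acts outward with Coriolis, so pressure-gradient force balances both:
(1/ρ)|∂P/∂n| = fV + V²/R  →  V² + fR·V − fR·V_g = 0
With fR = 8.57×10⁻⁵ × 948×10³ m = 81.2 m/s:
V = [−fR + √((fR)² + 4 fR V_g)]/2 = [−81.2 + √(81.2² + 4×81.2×22.1)]/2 = 18.1 m/s
Subgeostrophic (V < V_g = 22.1 m/s), as expected around a low.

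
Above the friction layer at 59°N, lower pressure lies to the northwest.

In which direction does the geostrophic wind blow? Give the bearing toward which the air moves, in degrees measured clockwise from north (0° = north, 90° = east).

The pressure-gradient force points toward the northwest (bearing 315°).
Geostrophic balance: in the Northern Hemisphere the Coriolis force deflects motion to the right, so the geostrophic wind blows 90° to the right of the pressure-gradient force (low pressure on the left).
Rotating 315° by 90° clockwise gives 045° — the wind blows toward the northeast.

045°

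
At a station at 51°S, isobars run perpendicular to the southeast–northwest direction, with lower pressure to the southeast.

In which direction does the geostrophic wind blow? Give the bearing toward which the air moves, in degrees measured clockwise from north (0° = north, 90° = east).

The pressure-gradient force points toward the southeast (bearing 135°).
Geostrophic balance: in the Southern Hemisphere the Coriolis force deflects motion to the left, so the geostrophic wind blows 90° to the left of the pressure-gradient force (low pressure on the right).
Rotating 135° by 90° counterclockwise gives 045° — the wind blows toward the northeast.

045°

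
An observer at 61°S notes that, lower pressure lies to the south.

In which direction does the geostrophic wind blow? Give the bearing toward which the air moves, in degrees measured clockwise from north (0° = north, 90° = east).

The pressure-gradient force points toward the south (bearing 180°).
Geostrophic balance: in the Southern Hemisphere the Coriolis force deflects motion to the left, so the geostrophic wind blows 90° to the left of the pressure-gradient force (low pressure on the right).
Rotating 180° by 90° counterclockwise gives 090° — the wind blows toward the east.

090°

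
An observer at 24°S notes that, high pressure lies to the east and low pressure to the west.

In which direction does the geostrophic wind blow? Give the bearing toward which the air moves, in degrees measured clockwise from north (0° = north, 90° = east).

180°

The pressure-gradient force points toward the west (bearing 270°).
Geostrophic balance: in the Southern Hemisphere the Coriolis force deflects motion to the left, so the geostrophic wind blows 90° to the left of the pressure-gradient force (low pressure on the right).
Rotating 270° by 90° counterclockwise gives 180° — the wind blows toward the south.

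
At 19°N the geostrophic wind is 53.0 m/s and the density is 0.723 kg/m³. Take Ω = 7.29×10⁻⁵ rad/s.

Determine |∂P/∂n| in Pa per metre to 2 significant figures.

1.8×10⁻³ Pa/m

Coriolis parameter at 19°N:
f = 2Ω sin φ = 2 × 7.29×10⁻⁵ × sin 19° = 4.75×10⁻⁵ s⁻¹
Geostrophic balance rearranged: |∂P/∂n| = f ρ V_g
|∂P/∂n| = 4.75×10⁻⁵ × 0.723 × 53.0 = 1.82×10⁻³ Pa/m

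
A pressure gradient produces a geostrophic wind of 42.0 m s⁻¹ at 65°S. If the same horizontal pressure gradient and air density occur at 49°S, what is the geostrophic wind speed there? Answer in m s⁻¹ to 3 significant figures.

50.4 m s⁻¹

With the same pressure gradient and density, V_g ∝ 1/f ∝ 1/sin φ.
V₂ = V₁ · sin φ₁ / sin φ₂ = 42.0 × sin 65° / sin 49°
V₂ = 42.0 × 0.9063/0.7547 = 50.4 m s⁻¹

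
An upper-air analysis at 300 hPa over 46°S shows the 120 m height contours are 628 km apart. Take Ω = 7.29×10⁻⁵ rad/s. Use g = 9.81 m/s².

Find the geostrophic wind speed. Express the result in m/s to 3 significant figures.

17.9 m/s

Coriolis parameter at 46°S:
f = 2Ω sin φ = 2 × 7.29×10⁻⁵ × sin 46° = 1.05×10⁻⁴ s⁻¹
Height gradient: |∂Z/∂n| = 120 m / 628000 m = 1.91×10⁻⁴
On a pressure surface, geostrophic balance gives V_g = (g/f)|∂Z/∂n|:
V_g = 9.81 × 1.91×10⁻⁴ / 1.05×10⁻⁴ = 17.9 m/s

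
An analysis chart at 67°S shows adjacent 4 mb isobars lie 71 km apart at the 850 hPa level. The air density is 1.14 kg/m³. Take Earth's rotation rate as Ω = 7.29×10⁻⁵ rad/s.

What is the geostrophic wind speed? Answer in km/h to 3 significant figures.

Coriolis parameter at 67°S:
f = 2Ω sin φ = 2 × 7.29×10⁻⁵ × sin 67° = 1.34×10⁻⁴ s⁻¹
Pressure gradient: |∂P/∂n| = 400 Pa / 71000 m = 5.63×10⁻³ Pa/m
Geostrophic balance (pressure-gradient force = Coriolis force):
V_g = (1/(fρ)) |∂P/∂n| = 5.63×10⁻³ / (1.34×10⁻⁴ × 1.14) = 36.8 m/s
Converting: 36.8 m/s × 3.6 = 133 km/h

133 km/h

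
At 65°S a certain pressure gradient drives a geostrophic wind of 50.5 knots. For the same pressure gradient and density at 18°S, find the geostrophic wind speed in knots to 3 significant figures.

148 knots

With the same pressure gradient and density, V_g ∝ 1/f ∝ 1/sin φ.
V₂ = V₁ · sin φ₁ / sin φ₂ = 50.5 × sin 65° / sin 18°
V₂ = 50.5 × 0.9063/0.3090 = 148 knots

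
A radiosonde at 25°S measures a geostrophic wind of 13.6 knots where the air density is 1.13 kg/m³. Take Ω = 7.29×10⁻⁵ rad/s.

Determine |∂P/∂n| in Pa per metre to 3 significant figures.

4.87×10⁻⁴ Pa/m

Coriolis parameter at 25°S:
f = 2Ω sin φ = 2 × 7.29×10⁻⁵ × sin 25° = 6.16×10⁻⁵ s⁻¹
Wind speed in SI: 13.6 knots = 7.00 m/s
Geostrophic balance rearranged: |∂P/∂n| = f ρ V_g
|∂P/∂n| = 6.16×10⁻⁵ × 1.13 × 7.00 = 4.87×10⁻⁴ Pa/m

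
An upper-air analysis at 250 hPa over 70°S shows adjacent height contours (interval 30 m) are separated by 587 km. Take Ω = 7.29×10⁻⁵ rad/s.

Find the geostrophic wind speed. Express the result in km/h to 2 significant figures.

13 km/h

Coriolis parameter at 70°S:
f = 2Ω sin φ = 2 × 7.29×10⁻⁵ × sin 70° = 1.37×10⁻⁴ s⁻¹
Height gradient: |∂Z/∂n| = 30 m / 587000 m = 5.11×10⁻⁵
On a pressure surface, geostrophic balance gives V_g = (g/f)|∂Z/∂n|:
V_g = 9.81 × 5.11×10⁻⁵ / 1.37×10⁻⁴ = 3.66 m/s
Converting: 3.66 m/s × 3.6 = 13 km/h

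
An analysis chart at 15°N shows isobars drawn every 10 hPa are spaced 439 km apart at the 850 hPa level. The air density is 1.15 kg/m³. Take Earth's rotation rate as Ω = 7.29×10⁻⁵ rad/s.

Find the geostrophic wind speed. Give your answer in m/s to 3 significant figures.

Coriolis parameter at 15°N:
f = 2Ω sin φ = 2 × 7.29×10⁻⁵ × sin 15° = 3.77×10⁻⁵ s⁻¹
Pressure gradient: |∂P/∂n| = 1000 Pa / 439000 m = 2.28×10⁻³ Pa/m
Geostrophic balance (pressure-gradient force = Coriolis force):
V_g = (1/(fρ)) |∂P/∂n| = 2.28×10⁻³ / (3.77×10⁻⁵ × 1.15) = 52.5 m/s

52.5 m/s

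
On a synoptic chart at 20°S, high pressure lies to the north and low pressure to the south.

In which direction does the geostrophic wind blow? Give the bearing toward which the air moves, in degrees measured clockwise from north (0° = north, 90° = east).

The pressure-gradient force points toward the south (bearing 180°).
Geostrophic balance: in the Southern Hemisphere the Coriolis force deflects motion to the left, so the geostrophic wind blows 90° to the left of the pressure-gradient force (low pressure on the right).
Rotating 180° by 90° counterclockwise gives 090° — the wind blows toward the east.

090°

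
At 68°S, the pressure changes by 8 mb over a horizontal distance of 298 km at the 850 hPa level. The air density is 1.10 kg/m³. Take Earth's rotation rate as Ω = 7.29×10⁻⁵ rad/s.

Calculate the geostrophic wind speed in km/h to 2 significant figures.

65 km/h

Coriolis parameter at 68°S:
f = 2Ω sin φ = 2 × 7.29×10⁻⁵ × sin 68° = 1.35×10⁻⁴ s⁻¹
Pressure gradient: |∂P/∂n| = 800 Pa / 298000 m = 2.68×10⁻³ Pa/m
Geostrophic balance (pressure-gradient force = Coriolis force):
V_g = (1/(fρ)) |∂P/∂n| = 2.68×10⁻³ / (1.35×10⁻⁴ × 1.10) = 18.1 m/s
Converting: 18.1 m/s × 3.6 = 65 km/h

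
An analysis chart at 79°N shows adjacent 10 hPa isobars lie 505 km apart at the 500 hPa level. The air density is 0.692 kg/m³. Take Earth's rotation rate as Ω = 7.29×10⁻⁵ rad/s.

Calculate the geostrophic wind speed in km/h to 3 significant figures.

Coriolis parameter at 79°N:
f = 2Ω sin φ = 2 × 7.29×10⁻⁵ × sin 79° = 1.43×10⁻⁴ s⁻¹
Pressure gradient: |∂P/∂n| = 1000 Pa / 505000 m = 1.98×10⁻³ Pa/m
Geostrophic balance (pressure-gradient force = Coriolis force):
V_g = (1/(fρ)) |∂P/∂n| = 1.98×10⁻³ / (1.43×10⁻⁴ × 0.692) = 20.0 m/s
Converting: 20.0 m/s × 3.6 = 72.0 km/h

72.0 km/h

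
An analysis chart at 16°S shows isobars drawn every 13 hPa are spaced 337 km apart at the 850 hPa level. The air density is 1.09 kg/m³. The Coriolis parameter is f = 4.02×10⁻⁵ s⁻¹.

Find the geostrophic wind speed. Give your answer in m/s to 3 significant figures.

Pressure gradient: |∂P/∂n| = 1300 Pa / 337000 m = 3.86×10⁻³ Pa/m
Geostrophic balance (pressure-gradient force = Coriolis force):
V_g = (1/(fρ)) |∂P/∂n| = 3.86×10⁻³ / (4.02×10⁻⁵ × 1.09) = 88.0 m/s

88.0 m/s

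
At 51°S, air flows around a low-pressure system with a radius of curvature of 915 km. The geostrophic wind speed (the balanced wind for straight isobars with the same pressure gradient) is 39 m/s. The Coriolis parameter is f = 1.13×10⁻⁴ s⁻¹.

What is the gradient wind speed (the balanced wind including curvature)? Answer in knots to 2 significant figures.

Around a low, centrifugal force acts outward with Coriolis, so pressure-gradient force balances both:
(1/ρ)|∂P/∂n| = fV + V²/R  →  V² + fR·V − fR·V_g = 0
With fR = 1.13×10⁻⁴ × 915×10³ m = 103 m/s:
V = [−fR + √((fR)² + 4 fR V_g)]/2 = [−103 + √(103² + 4×103×39)]/2 = 30.2 m/s
Subgeostrophic (V < V_g = 39 m/s), as expected around a low.
Converting: 30.2 m/s × 1.944 = 59 knots

59 knots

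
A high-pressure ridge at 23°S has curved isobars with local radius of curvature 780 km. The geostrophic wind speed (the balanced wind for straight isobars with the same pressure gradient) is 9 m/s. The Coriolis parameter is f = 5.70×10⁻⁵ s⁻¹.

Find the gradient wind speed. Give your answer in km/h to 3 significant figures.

45.1 km/h

Around a high, pressure-gradient force acts outward with centrifugal, so Coriolis balances both:
fV = (1/ρ)|∂P/∂n| + V²/R  →  V² − fR·V + fR·V_g = 0
With fR = 5.70×10⁻⁵ × 780×10³ m = 44.5 m/s:
V = [fR − √((fR)² − 4 fR V_g)]/2 = [44.5 − √(44.5² − 4×44.5×9)]/2 = 12.5 m/s
Supergeostrophic (V > V_g = 9 m/s), as expected around a high.
Converting: 12.5 m/s × 3.6 = 45.1 km/h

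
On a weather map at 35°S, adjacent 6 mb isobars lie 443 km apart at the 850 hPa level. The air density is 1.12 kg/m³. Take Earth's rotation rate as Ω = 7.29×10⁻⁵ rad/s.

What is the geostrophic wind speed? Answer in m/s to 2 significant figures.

14 m/s

Coriolis parameter at 35°S:
f = 2Ω sin φ = 2 × 7.29×10⁻⁵ × sin 35° = 8.36×10⁻⁵ s⁻¹
Pressure gradient: |∂P/∂n| = 600 Pa / 443000 m = 1.35×10⁻³ Pa/m
Geostrophic balance (pressure-gradient force = Coriolis force):
V_g = (1/(fρ)) |∂P/∂n| = 1.35×10⁻³ / (8.36×10⁻⁵ × 1.12) = 14.5 m/s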